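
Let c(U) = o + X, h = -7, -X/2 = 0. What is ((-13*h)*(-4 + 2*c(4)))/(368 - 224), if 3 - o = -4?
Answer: 455/72 ≈ 6.3194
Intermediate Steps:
X = 0 (X = -2*0 = 0)
o = 7 (o = 3 - 1*(-4) = 3 + 4 = 7)
c(U) = 7 (c(U) = 7 + 0 = 7)
((-13*h)*(-4 + 2*c(4)))/(368 - 224) = ((-13*(-7))*(-4 + 2*7))/(368 - 224) = (91*(-4 + 14))/144 = (91*10)/144 = (1/144)*910 = 455/72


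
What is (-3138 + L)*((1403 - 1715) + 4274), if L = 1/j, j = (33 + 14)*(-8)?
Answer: -2337360109/188 ≈ -1.2433e+7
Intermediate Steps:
j = -376 (j = 47*(-8) = -376)
L = -1/376 (L = 1/(-376) = -1/376 ≈ -0.0026596)
(-3138 + L)*((1403 - 1715) + 4274) = (-3138 - 1/376)*((1403 - 1715) + 4274) = -1179889*(-312 + 4274)/376 = -1179889/376*3962 = -2337360109/188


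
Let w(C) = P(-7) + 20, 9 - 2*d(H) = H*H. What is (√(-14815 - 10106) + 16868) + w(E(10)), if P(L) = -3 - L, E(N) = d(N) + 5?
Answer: 16892 + 3*I*√2769 ≈ 16892.0 + 157.86*I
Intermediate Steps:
d(H) = 9/2 - H²/2 (d(H) = 9/2 - H*H/2 = 9/2 - H²/2)
E(N) = 19/2 - N²/2 (E(N) = (9/2 - N²/2) + 5 = 19/2 - N²/2)
w(C) = 24 (w(C) = (-3 - 1*(-7)) + 20 = (-3 + 7) + 20 = 4 + 20 = 24)
(√(-14815 - 10106) + 16868) + w(E(10)) = (√(-14815 - 10106) + 16868) + 24 = (√(-24921) + 16868) + 24 = (3*I*√2769 + 16868) + 24 = (16868 + 3*I*√2769) + 24 = 16892 + 3*I*√2769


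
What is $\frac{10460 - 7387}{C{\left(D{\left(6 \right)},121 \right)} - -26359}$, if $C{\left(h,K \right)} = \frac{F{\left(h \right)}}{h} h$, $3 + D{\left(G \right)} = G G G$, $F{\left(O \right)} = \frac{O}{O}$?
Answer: $\frac{3073}{26360} \approx 0.11658$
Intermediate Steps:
$F{\left(O \right)} = 1$
$D{\left(G \right)} = -3 + G^{3}$ ($D{\left(G \right)} = -3 + G G G = -3 + G^{2} G = -3 + G^{3}$)
$C{\left(h,K \right)} = 1$ ($C{\left(h,K \right)} = 1 \frac{1}{h} h = \frac{h}{h} = 1$)
$\frac{10460 - 7387}{C{\left(D{\left(6 \right)},121 \right)} - -26359} = \frac{10460 - 7387}{1 - -26359} = \frac{3073}{1 + 26359} = \frac{3073}{26360}$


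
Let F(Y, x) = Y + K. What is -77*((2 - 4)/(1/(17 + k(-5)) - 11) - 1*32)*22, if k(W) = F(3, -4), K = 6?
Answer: 15361192/285 ≈ 53899.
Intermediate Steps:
F(Y, x) = 6 + Y (F(Y, x) = Y + 6 = 6 + Y)
k(W) = 9 (k(W) = 6 + 3 = 9)
-77*((2 - 4)/(1/(17 + k(-5)) - 11) - 1*32)*22 = -77*((2 - 4)/(1/(17 + 9) - 11) - 1*32)*22 = -77*(-2/(1/26 - 11) - 32)*22 = -77*(-2/(-285/26) - 32)*22 = -77*(-2*(-26/285) - 32)*22 = -77*(52/285 - 32)*22 = -77*(-9068/285)*22 = (698236/285)*22 = 15361192/285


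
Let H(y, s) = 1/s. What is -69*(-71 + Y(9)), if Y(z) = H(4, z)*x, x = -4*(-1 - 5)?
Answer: 4715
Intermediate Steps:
x = 24 (x = -4*(-6) = 24)
Y(z) = 24/z
-69*(-71 + Y(9)) = -69*(-71 + 24/9) = -69*(-71 + 24*(⅑)) = -69*(-71 + 8/3) = -69*(-205/3) = 4715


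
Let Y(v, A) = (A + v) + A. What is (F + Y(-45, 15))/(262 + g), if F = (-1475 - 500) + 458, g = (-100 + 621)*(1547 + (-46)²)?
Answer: -1532/1908685 ≈ -0.00080265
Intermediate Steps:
Y(v, A) = v + 2*A
g = 1908423 (g = 521*(1547 + 2116) = 521*3663 = 1908423)
F = -1517 (F = -1975 + 458 = -1517)
(F + Y(-45, 15))/(262 + g) = (-1517 + (-45 + 2*15))/(262 + 1908423) = (-1517 + (-45 + 30))/1908685 = (-1517 - 15)*(1/1908685) = -1532*1/1908685 = -1532/1908685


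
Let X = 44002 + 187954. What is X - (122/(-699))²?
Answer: 113333918672/488601 ≈ 2.3196e+5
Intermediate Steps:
X = 231956
X - (122/(-699))² = 231956 - (122/(-699))² = 231956 - (122*(-1/699))² = 231956 - (-122/699)² = 231956 - 1*14884/488601 = 231956 - 14884/488601 = 113333918672/488601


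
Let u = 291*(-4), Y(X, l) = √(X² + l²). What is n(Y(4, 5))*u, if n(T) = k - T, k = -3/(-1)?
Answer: -3492 + 1164*√41 ≈ 3961.2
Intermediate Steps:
k = 3 (k = -3*(-1) = 3)
u = -1164
n(T) = 3 - T
n(Y(4, 5))*u = (3 - √(4² + 5²))*(-1164) = (3 - √(16 + 25))*(-1164) = (3 - √41)*(-1164) = -3492 + 1164*√41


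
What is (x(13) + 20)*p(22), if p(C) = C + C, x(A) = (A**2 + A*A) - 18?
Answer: 14960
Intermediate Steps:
x(A) = -18 + 2*A**2 (x(A) = (A**2 + A**2) - 18 = 2*A**2 - 18 = -18 + 2*A**2)
p(C) = 2*C
(x(13) + 20)*p(22) = ((-18 + 2*13**2) + 20)*(2*22) = ((-18 + 2*169) + 20)*44 = ((-18 + 338) + 20)*44 = (320 + 20)*44 = 340*44 = 14960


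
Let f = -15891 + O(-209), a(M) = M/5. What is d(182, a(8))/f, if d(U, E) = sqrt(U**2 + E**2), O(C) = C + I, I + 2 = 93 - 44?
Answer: -2*sqrt(207041)/80265 ≈ -0.011338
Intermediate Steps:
I = 47 (I = -2 + (93 - 44) = -2 + 49 = 47)
a(M) = M/5 (a(M) = M*(1/5) = M/5)
O(C) = 47 + C (O(C) = C + 47 = 47 + C)
d(U, E) = sqrt(E**2 + U**2)
f = -16053 (f = -15891 + (47 - 209) = -15891 - 162 = -16053)
d(182, a(8))/f = sqrt(((1/5)*8)**2 + 182**2)/(-16053) = sqrt((8/5)**2 + 33124)*(-1/16053) = sqrt(64/25 + 33124)*(-1/16053) = sqrt(828164/25)*(-1/16053) = (2*sqrt(207041)/5)*(-1/16053) = -2*sqrt(207041)/80265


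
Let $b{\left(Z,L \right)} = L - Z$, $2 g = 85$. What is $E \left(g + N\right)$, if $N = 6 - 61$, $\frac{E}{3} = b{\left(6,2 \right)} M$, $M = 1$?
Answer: $150$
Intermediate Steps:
$g = \frac{85}{2}$ ($g = \frac{1}{2} \cdot 85 = \frac{85}{2} \approx 42.5$)
$E = -12$ ($E = 3 \left(2 - 6\right) 1 = 3 \left(\left(-4\right) 1\right) = 3 \left(-4\right) = -12$)
$N = -55$
$E \left(g + N\right) = - 12 \left(\frac{85}{2} - 55\right) = \left(-12\right) \left(- \frac{25}{2}\right) = 150$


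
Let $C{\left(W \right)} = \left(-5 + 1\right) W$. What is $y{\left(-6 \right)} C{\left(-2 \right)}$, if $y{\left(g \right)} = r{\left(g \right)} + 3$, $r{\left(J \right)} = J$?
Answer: $-24$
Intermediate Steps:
$y{\left(g \right)} = 3 + g$ ($y{\left(g \right)} = g + 3 = 3 + g$)
$C{\left(W \right)} = - 4 W$
$y{\left(-6 \right)} C{\left(-2 \right)} = \left(3 - 6\right) \left(\left(-4\right) \left(-2\right)\right) = \left(-3\right) 8 = -24$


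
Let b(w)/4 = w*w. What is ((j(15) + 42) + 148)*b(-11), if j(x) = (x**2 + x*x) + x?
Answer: 317020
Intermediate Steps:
b(w) = 4*w**2 (b(w) = 4*(w*w) = 4*w**2)
j(x) = x + 2*x**2 (j(x) = (x**2 + x**2) + x = 2*x**2 + x = x + 2*x**2)
((j(15) + 42) + 148)*b(-11) = ((15*(1 + 2*15) + 42) + 148)*(4*(-11)**2) = ((15*(1 + 30) + 42) + 148)*(4*121) = ((15*31 + 42) + 148)*484 = ((465 + 42) + 148)*484 = (507 + 148)*484 = 655*484 = 317020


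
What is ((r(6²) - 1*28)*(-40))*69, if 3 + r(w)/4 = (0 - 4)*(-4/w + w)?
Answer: 5085760/3 ≈ 1.6953e+6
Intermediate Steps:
r(w) = -12 - 16*w + 64/w (r(w) = -12 + 4*((0 - 4)*(-4/w + w)) = -12 + 4*(-4*(w - 4/w)) = -12 + 4*(-4*w + 16/w) = -12 + (-16*w + 64/w) = -12 - 16*w + 64/w)
((r(6²) - 1*28)*(-40))*69 = (((-12 - 16*6² + 64/(6²)) - 1*28)*(-40))*69 = (((-12 - 16*36 + 64/36) - 28)*(-40))*69 = (((-12 - 576 + 64*(1/36)) - 28)*(-40))*69 = (((-12 - 576 + 16/9) - 28)*(-40))*69 = ((-5276/9 - 28)*(-40))*69 = -5528/9*(-40)*69 = (221120/9)*69 = 5085760/3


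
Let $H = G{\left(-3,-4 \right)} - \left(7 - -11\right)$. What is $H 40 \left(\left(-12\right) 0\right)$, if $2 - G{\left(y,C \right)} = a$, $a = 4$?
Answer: $0$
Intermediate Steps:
$G{\left(y,C \right)} = -2$ ($G{\left(y,C \right)} = 2 - 4 = -2$)
$H = -20$ ($H = -2 - \left(7 - -11\right) = -2 - \left(7 + 11\right) = -2 - 18 = -20$)
$H 40 \left(\left(-12\right) 0\right) = \left(-20\right) 40 \left(\left(-12\right) 0\right) = \left(-800\right) 0 = 0$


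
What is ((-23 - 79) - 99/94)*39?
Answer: -377793/94 ≈ -4019.1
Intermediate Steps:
((-23 - 79) - 99/94)*39 = (-102 - 99*1/94)*39 = (-102 - 99/94)*39 = -9687/94*39 = -377793/94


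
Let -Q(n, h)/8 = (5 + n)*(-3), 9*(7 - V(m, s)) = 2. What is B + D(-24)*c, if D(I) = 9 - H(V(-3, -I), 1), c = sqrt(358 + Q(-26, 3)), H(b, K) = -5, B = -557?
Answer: -557 + 14*I*sqrt(146) ≈ -557.0 + 169.16*I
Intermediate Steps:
V(m, s) = 61/9 (V(m, s) = 7 - 1/9*2 = 7 - 2/9 = 61/9)
Q(n, h) = 120 + 24*n (Q(n, h) = -8*(5 + n)*(-3) = -8*(-15 - 3*n) = 120 + 24*n)
c = I*sqrt(146) (c = sqrt(358 + (120 + 24*(-26))) = sqrt(358 + (120 - 624)) = sqrt(358 - 504) = sqrt(-146) = I*sqrt(146) ≈ 12.083*I)
D(I) = 14 (D(I) = 9 - 1*(-5) = 9 + 5 = 14)
B + D(-24)*c = -557 + 14*(I*sqrt(146)) = -557 + 14*I*sqrt(146)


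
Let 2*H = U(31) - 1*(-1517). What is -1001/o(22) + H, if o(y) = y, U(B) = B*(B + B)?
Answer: 1674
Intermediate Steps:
U(B) = 2*B² (U(B) = B*(2*B) = 2*B²)
H = 3439/2 (H = (2*31² - 1*(-1517))/2 = (2*961 + 1517)/2 = (1922 + 1517)/2 = (½)*3439 = 3439/2 ≈ 1719.5)
-1001/o(22) + H = -1001/22 + 3439/2 = -1001*1/22 + 3439/2 = -91/2 + 3439/2 = 1674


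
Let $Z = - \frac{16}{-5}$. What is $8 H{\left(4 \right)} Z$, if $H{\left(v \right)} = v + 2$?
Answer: $\frac{768}{5} \approx 153.6$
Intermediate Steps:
$H{\left(v \right)} = 2 + v$
$Z = \frac{16}{5}$ ($Z = \left(-16\right) \left(- \frac{1}{5}\right) = \frac{16}{5} \approx 3.2$)
$8 H{\left(4 \right)} Z = 8 \left(2 + 4\right) \frac{16}{5} = 8 \cdot 6 \cdot \frac{16}{5} = 48 \cdot \frac{16}{5} = \frac{768}{5}$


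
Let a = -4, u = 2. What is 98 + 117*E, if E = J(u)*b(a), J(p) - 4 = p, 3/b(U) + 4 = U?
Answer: -661/4 ≈ -165.25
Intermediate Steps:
b(U) = 3/(-4 + U)
J(p) = 4 + p
E = -9/4 (E = (4 + 2)*(3/(-4 - 4)) = 6*(3/(-8)) = 6*(3*(-1/8)) = 6*(-3/8) = -9/4 ≈ -2.2500)
98 + 117*E = 98 + 117*(-9/4) = 98 - 1053/4 = -661/4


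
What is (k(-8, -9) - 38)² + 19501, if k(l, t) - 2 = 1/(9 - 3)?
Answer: 748261/36 ≈ 20785.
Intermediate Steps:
k(l, t) = 13/6 (k(l, t) = 2 + 1/(9 - 3) = 2 + 1/6 = 2 + ⅙ = 13/6)
(k(-8, -9) - 38)² + 19501 = (13/6 - 38)² + 19501 = (-215/6)² + 19501 = 46225/36 + 19501 = 748261/36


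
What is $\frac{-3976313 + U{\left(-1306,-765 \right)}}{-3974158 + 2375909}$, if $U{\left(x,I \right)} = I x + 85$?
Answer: $\frac{2977138}{1598249} \approx 1.8627$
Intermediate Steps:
$U{\left(x,I \right)} = 85 + I x$
$\frac{-3976313 + U{\left(-1306,-765 \right)}}{-3974158 + 2375909} = \frac{-3976313 + \left(85 - -999090\right)}{-3974158 + 2375909} = \frac{-3976313 + \left(85 + 999090\right)}{-1598249} = \left(-3976313 + 999175\right) \left(- \frac{1}{1598249}\right) = \left(-2977138\right) \left(- \frac{1}{1598249}\right) = \frac{2977138}{1598249}$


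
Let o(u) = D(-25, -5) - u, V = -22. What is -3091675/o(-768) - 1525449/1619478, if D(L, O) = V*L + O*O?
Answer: -1669649441219/724986318 ≈ -2303.0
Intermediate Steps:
D(L, O) = O² - 22*L (D(L, O) = -22*L + O*O = -22*L + O² = O² - 22*L)
o(u) = 575 - u (o(u) = ((-5)² - 22*(-25)) - u = (25 + 550) - u = 575 - u)
-3091675/o(-768) - 1525449/1619478 = -3091675/(575 - 1*(-768)) - 1525449/1619478 = -3091675/(575 + 768) - 1525449*1/1619478 = -3091675/1343 - 508483/539826 = -1669649441219/724986318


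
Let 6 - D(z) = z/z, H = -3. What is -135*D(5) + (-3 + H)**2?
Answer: -639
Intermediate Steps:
D(z) = 5 (D(z) = 6 - z/z = 6 - 1*1 = 6 - 1 = 5)
-135*D(5) + (-3 + H)**2 = -135*5 + (-3 - 3)**2 = -675 + (-6)**2 = -675 + 36 = -639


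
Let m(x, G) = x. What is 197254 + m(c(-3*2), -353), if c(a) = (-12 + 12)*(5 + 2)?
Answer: 197254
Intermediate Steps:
c(a) = 0 (c(a) = 0*7 = 0)
197254 + m(c(-3*2), -353) = 197254 + 0 = 197254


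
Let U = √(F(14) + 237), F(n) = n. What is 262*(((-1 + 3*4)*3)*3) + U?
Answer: 25938 + √251 ≈ 25954.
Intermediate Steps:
U = √251 (U = √(14 + 237) = √251 ≈ 15.843)
262*(((-1 + 3*4)*3)*3) + U = 262*(((-1 + 3*4)*3)*3) + √251 = 262*(((-1 + 12)*3)*3) + √251 = 262*((11*3)*3) + √251 = 262*(33*3) + √251 = 262*99 + √251 = 25938 + √251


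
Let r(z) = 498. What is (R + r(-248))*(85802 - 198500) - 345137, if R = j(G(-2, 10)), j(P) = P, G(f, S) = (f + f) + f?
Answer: -55792553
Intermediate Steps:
G(f, S) = 3*f (G(f, S) = 2*f + f = 3*f)
R = -6 (R = 3*(-2) = -6)
(R + r(-248))*(85802 - 198500) - 345137 = (-6 + 498)*(85802 - 198500) - 345137 = 492*(-112698) - 345137 = -55447416 - 345137 = -55792553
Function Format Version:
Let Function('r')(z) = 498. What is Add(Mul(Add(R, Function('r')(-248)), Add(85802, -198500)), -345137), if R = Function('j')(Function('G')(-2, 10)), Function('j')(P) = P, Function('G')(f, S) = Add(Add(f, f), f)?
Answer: -55792553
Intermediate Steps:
Function('G')(f, S) = Mul(3, f) (Function('G')(f, S) = Add(Mul(2, f), f) = Mul(3, f))
R = -6 (R = Mul(3, -2) = -6)
Add(Mul(Add(R, Function('r')(-248)), Add(85802, -198500)), -345137) = Add(Mul(Add(-6, 498), Add(85802, -198500)), -345137) = Add(Mul(492, -112698), -345137) = Add(-55447416, -345137) = -55792553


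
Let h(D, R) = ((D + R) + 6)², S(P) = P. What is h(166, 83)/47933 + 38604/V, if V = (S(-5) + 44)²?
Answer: 649769519/24302031 ≈ 26.737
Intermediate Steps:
h(D, R) = (6 + D + R)²
V = 1521 (V = (-5 + 44)² = 39² = 1521)
h(166, 83)/47933 + 38604/V = (6 + 166 + 83)²/47933 + 38604/1521 = 255²*(1/47933) + 38604*(1/1521) = 65025*(1/47933) + 12868/507 = 65025/47933 + 12868/507 = 649769519/24302031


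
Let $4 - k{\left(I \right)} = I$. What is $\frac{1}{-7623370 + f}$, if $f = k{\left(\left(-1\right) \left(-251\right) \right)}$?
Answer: $- \frac{1}{7623617} \approx -1.3117 \cdot 10^{-7}$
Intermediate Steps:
$k{\left(I \right)} = 4 - I$
$f = -247$ ($f = 4 - \left(-1\right) \left(-251\right) = 4 - 251 = -247$)
$\frac{1}{-7623370 + f} = \frac{1}{-7623370 - 247} = \frac{1}{-7623617} = - \frac{1}{7623617}$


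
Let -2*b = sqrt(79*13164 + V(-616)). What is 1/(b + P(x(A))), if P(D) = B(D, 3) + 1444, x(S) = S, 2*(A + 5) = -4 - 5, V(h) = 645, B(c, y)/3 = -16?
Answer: 5584/6754663 + 2*sqrt(1040601)/6754663 ≈ 0.0011287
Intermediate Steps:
B(c, y) = -48 (B(c, y) = 3*(-16) = -48)
A = -19/2 (A = -5 + (-4 - 5)/2 = -5 + (1/2)*(-9) = -5 - 9/2 = -19/2 ≈ -9.5000)
P(D) = 1396 (P(D) = -48 + 1444 = 1396)
b = -sqrt(1040601)/2 (b = -sqrt(79*13164 + 645)/2 = -sqrt(1039956 + 645)/2 = -sqrt(1040601)/2 ≈ -510.05)
1/(b + P(x(A))) = 1/(-sqrt(1040601)/2 + 1396) = 1/(1396 - sqrt(1040601)/2)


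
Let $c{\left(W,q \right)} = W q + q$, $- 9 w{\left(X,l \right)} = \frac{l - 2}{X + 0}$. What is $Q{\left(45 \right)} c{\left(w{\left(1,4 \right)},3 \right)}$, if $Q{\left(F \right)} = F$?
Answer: $105$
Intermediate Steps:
$w{\left(X,l \right)} = - \frac{-2 + l}{9 X}$ ($w{\left(X,l \right)} = - \frac{\left(l - 2\right) \frac{1}{X + 0}}{9} = - \frac{\left(-2 + l\right) \frac{1}{X}}{9} = - \frac{\frac{1}{X} \left(-2 + l\right)}{9} = - \frac{-2 + l}{9 X}$)
$c{\left(W,q \right)} = q + W q$
$Q{\left(45 \right)} c{\left(w{\left(1,4 \right)},3 \right)} = 45 \cdot 3 \left(1 + \frac{2 - 4}{9 \cdot 1}\right) = 45 \cdot 3 \left(1 + \frac{1}{9} \cdot 1 \left(2 - 4\right)\right) = 45 \cdot 3 \left(1 + \frac{1}{9} \cdot 1 \left(-2\right)\right) = 45 \cdot 3 \left(1 - \frac{2}{9}\right) = 45 \cdot 3 \cdot \frac{7}{9} = 45 \cdot \frac{7}{3} = 105$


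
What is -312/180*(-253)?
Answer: 6578/15 ≈ 438.53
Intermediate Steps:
-312/180*(-253) = -312*1/180*(-253) = -26/15*(-253) = 6578/15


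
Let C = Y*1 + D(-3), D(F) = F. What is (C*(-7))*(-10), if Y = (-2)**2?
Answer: 70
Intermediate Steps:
Y = 4
C = 1 (C = 4*1 - 3 = 4 - 3 = 1)
(C*(-7))*(-10) = (1*(-7))*(-10) = -7*(-10) = 70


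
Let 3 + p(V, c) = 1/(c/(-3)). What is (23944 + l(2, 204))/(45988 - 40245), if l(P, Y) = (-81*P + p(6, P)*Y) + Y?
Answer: 23068/5743 ≈ 4.0167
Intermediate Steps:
p(V, c) = -3 - 3/c (p(V, c) = -3 + 1/(c/(-3)) = -3 + 1/(c*(-⅓)) = -3 + 1/(-c/3) = -3 - 3/c)
l(P, Y) = Y - 81*P + Y*(-3 - 3/P) (l(P, Y) = (-81*P + (-3 - 3/P)*Y) + Y = (-81*P + Y*(-3 - 3/P)) + Y = Y - 81*P + Y*(-3 - 3/P))
(23944 + l(2, 204))/(45988 - 40245) = (23944 + (-81*2 - 2*204 - 3*204/2))/(45988 - 40245) = (23944 + (-162 - 408 - 3*204*½))/5743 = (23944 + (-162 - 408 - 306))*(1/5743) = (23944 - 876)*(1/5743) = 23068*(1/5743) = 23068/5743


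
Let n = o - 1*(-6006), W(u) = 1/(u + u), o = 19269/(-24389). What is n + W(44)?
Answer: 12888598109/2146232 ≈ 6005.2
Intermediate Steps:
o = -19269/24389 (o = 19269*(-1/24389) = -19269/24389 ≈ -0.79007)
W(u) = 1/(2*u)
n = 146461065/24389 (n = -19269/24389 - 1*(-6006) = -19269/24389 + 6006 = 146461065/24389 ≈ 6005.2)
n + W(44) = 146461065/24389 + (½)/44 = 146461065/24389 + (½)*(1/44) = 146461065/24389 + 1/88 = 12888598109/2146232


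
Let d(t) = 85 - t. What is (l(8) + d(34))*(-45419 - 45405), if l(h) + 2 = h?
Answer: -5176968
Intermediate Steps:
l(h) = -2 + h
(l(8) + d(34))*(-45419 - 45405) = ((-2 + 8) + (85 - 1*34))*(-45419 - 45405) = (6 + (85 - 34))*(-90824) = (6 + 51)*(-90824) = 57*(-90824) = -5176968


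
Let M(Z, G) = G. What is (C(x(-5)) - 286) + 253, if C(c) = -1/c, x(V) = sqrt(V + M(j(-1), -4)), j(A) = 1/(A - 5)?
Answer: -33 + I/3 ≈ -33.0 + 0.33333*I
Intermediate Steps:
j(A) = 1/(-5 + A)
x(V) = sqrt(-4 + V) (x(V) = sqrt(V - 4) = sqrt(-4 + V))
(C(x(-5)) - 286) + 253 = (-1/(sqrt(-4 - 5)) - 286) + 253 = (-1/(sqrt(-9)) - 286) + 253 = (-1/(3*I) - 286) + 253 = (-(-1)*I/3 - 286) + 253 = (I/3 - 286) + 253 = (-286 + I/3) + 253 = -33 + I/3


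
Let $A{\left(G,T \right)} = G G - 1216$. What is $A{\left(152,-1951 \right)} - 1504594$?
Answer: $-1482706$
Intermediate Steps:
$A{\left(G,T \right)} = -1216 + G^{2}$ ($A{\left(G,T \right)} = G^{2} - 1216 = -1216 + G^{2}$)
$A{\left(152,-1951 \right)} - 1504594 = \left(-1216 + 152^{2}\right) - 1504594 = \left(-1216 + 23104\right) - 1504594 = 21888 - 1504594 = -1482706$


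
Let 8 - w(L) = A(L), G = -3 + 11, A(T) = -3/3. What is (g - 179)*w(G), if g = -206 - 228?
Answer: -5517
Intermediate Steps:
g = -434
A(T) = -1 (A(T) = -3*1/3 = -1)
G = 8
w(L) = 9 (w(L) = 8 - 1*(-1) = 8 + 1 = 9)
(g - 179)*w(G) = (-434 - 179)*9 = -613*9 = -5517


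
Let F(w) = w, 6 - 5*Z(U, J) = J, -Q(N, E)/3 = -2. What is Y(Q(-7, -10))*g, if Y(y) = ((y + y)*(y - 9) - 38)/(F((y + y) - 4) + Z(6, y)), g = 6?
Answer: -111/2 ≈ -55.500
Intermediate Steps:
Q(N, E) = 6 (Q(N, E) = -3*(-2) = 6)
Z(U, J) = 6/5 - J/5
Y(y) = (-38 + 2*y*(-9 + y))/(-14/5 + 9*y/5) (Y(y) = ((y + y)*(y - 9) - 38)/(((y + y) - 4) + (6/5 - y/5)) = ((2*y)*(-9 + y) - 38)/((2*y - 4) + (6/5 - y/5)) = (2*y*(-9 + y) - 38)/((-4 + 2*y) + (6/5 - y/5)) = (-38 + 2*y*(-9 + y))/(-14/5 + 9*y/5))
Y(Q(-7, -10))*g = (10*(19 - 1*6² + 9*6)/(14 - 9*6))*6 = (10*(19 - 1*36 + 54)/(14 - 54))*6 = (10*(19 - 36 + 54)/(-40))*6 = (10*(-1/40)*37)*6 = -37/4*6 = -111/2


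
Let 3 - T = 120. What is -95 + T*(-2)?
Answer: 139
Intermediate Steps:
T = -117 (T = 3 - 1*120 = 3 - 120 = -117)
-95 + T*(-2) = -95 - 117*(-2) = -95 + 234 = 139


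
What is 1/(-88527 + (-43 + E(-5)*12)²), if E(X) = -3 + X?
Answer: -1/69206 ≈ -1.4450e-5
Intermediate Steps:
1/(-88527 + (-43 + E(-5)*12)²) = 1/(-88527 + (-43 + (-3 - 5)*12)²) = 1/(-88527 + (-43 - 8*12)²) = 1/(-88527 + (-43 - 96)²) = 1/(-88527 + (-139)²) = 1/(-88527 + 19321) = 1/(-69206) = -1/69206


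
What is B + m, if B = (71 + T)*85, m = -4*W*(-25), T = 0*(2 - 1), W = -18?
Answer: 4235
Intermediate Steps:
T = 0 (T = 0*1 = 0)
m = -1800 (m = -4*(-18)*(-25) = 72*(-25) = -1800)
B = 6035 (B = (71 + 0)*85 = 71*85 = 6035)
B + m = 6035 - 1800 = 4235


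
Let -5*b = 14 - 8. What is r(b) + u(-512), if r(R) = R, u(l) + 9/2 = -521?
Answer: -5267/10 ≈ -526.70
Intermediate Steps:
u(l) = -1051/2 (u(l) = -9/2 - 521 = -1051/2)
b = -6/5 (b = -(14 - 8)/5 = -⅕*6 = -6/5 ≈ -1.2000)
r(b) + u(-512) = -6/5 - 1051/2 = -5267/10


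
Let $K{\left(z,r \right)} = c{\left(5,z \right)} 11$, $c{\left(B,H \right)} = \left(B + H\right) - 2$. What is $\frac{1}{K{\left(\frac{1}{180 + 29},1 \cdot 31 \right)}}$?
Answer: $\frac{19}{628} \approx 0.030255$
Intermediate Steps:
$c{\left(B,H \right)} = -2 + B + H$
$K{\left(z,r \right)} = 33 + 11 z$ ($K{\left(z,r \right)} = \left(-2 + 5 + z\right) 11 = \left(3 + z\right) 11 = 33 + 11 z$)
$\frac{1}{K{\left(\frac{1}{180 + 29},1 \cdot 31 \right)}} = \frac{1}{33 + \frac{11}{180 + 29}} = \frac{1}{33 + \frac{11}{209}} = \frac{1}{33 + 11 \cdot \frac{1}{209}} = \frac{1}{33 + \frac{1}{19}} = \frac{1}{\frac{628}{19}} = \frac{19}{628}$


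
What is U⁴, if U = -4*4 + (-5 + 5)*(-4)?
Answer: 65536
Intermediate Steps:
U = -16 (U = -16 + 0*(-4) = -16 + 0 = -16)
U⁴ = (-16)⁴ = 65536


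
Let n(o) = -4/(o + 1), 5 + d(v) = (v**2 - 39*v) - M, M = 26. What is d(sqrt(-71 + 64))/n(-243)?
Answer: -2299 - 4719*I*sqrt(7)/2 ≈ -2299.0 - 6242.6*I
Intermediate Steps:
d(v) = -31 + v**2 - 39*v (d(v) = -5 + ((v**2 - 39*v) - 1*26) = -5 + ((v**2 - 39*v) - 26) = -5 + (-26 + v**2 - 39*v) = -31 + v**2 - 39*v)
n(o) = -4/(1 + o)
d(sqrt(-71 + 64))/n(-243) = (-31 + (sqrt(-71 + 64))**2 - 39*sqrt(-71 + 64))/((-4/(1 - 243))) = (-31 + (sqrt(-7))**2 - 39*I*sqrt(7))/((-4/(-242))) = (-31 + (I*sqrt(7))**2 - 39*I*sqrt(7))/((-4*(-1/242))) = (-31 - 7 - 39*I*sqrt(7))/(2/121) = (-38 - 39*I*sqrt(7))*(121/2) = -2299 - 4719*I*sqrt(7)/2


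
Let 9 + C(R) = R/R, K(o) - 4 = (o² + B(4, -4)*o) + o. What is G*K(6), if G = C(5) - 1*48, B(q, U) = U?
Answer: -1232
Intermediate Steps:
K(o) = 4 + o² - 3*o (K(o) = 4 + ((o² - 4*o) + o) = 4 + (o² - 3*o) = 4 + o² - 3*o)
C(R) = -8 (C(R) = -9 + R/R = -9 + 1 = -8)
G = -56 (G = -8 - 1*48 = -8 - 48 = -56)
G*K(6) = -56*(4 + 6² - 3*6) = -56*(4 + 36 - 18) = -56*22 = -1232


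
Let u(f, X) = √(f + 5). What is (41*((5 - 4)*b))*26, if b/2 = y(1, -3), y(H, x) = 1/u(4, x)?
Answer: 2132/3 ≈ 710.67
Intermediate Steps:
u(f, X) = √(5 + f)
y(H, x) = ⅓ (y(H, x) = 1/(√(5 + 4)) = 1/(√9) = 1/3 = ⅓)
b = ⅔ (b = 2*(⅓) = ⅔ ≈ 0.66667)
(41*((5 - 4)*b))*26 = (41*((5 - 4)*(⅔)))*26 = (41*(1*(⅔)))*26 = (41*(⅔))*26 = (82/3)*26 = 2132/3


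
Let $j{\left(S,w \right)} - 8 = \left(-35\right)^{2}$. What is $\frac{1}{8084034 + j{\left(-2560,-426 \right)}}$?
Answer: $\frac{1}{8085267} \approx 1.2368 \cdot 10^{-7}$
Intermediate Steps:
$j{\left(S,w \right)} = 1233$ ($j{\left(S,w \right)} = 8 + \left(-35\right)^{2} = 8 + 1225 = 1233$)
$\frac{1}{8084034 + j{\left(-2560,-426 \right)}} = \frac{1}{8084034 + 1233} = \frac{1}{8085267}$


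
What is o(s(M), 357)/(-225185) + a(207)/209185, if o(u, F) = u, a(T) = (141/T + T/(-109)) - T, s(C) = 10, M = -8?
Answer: -73674818029/70855828699245 ≈ -0.0010398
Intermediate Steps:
a(T) = 141/T - 110*T/109 (a(T) = (141/T + T*(-1/109)) - T = (141/T - T/109) - T = 141/T - 110*T/109)
o(s(M), 357)/(-225185) + a(207)/209185 = 10/(-225185) + (141/207 - 110/109*207)/209185 = 10*(-1/225185) + (141*(1/207) - 22770/109)*(1/209185) = -2/45037 + (47/69 - 22770/109)*(1/209185) = -2/45037 - 1566007/7521*1/209185 = -2/45037 - 1566007/1573280385 = -73674818029/70855828699245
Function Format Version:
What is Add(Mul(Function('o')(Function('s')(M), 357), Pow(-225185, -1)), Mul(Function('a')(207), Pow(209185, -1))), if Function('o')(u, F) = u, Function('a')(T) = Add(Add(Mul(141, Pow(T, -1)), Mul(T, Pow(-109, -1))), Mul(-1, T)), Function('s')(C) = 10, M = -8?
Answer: Rational(-73674818029, 70855828699245) ≈ -0.0010398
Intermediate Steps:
Function('a')(T) = Add(Mul(141, Pow(T, -1)), Mul(Rational(-110, 109), T)) (Function('a')(T) = Add(Add(Mul(141, Pow(T, -1)), Mul(T, Rational(-1, 109))), Mul(-1, T)) = Add(Add(Mul(141, Pow(T, -1)), Mul(Rational(-1, 109), T)), Mul(-1, T)) = Add(Mul(141, Pow(T, -1)), Mul(Rational(-110, 109), T)))
Add(Mul(Function('o')(Function('s')(M), 357), Pow(-225185, -1)), Mul(Function('a')(207), Pow(209185, -1))) = Add(Mul(10, Pow(-225185, -1)), Mul(Add(Mul(141, Pow(207, -1)), Mul(Rational(-110, 109), 207)), Pow(209185, -1))) = Add(Mul(10, Rational(-1, 225185)), Mul(Add(Mul(141, Rational(1, 207)), Rational(-22770, 109)), Rational(1, 209185))) = Add(Rational(-2, 45037), Mul(Add(Rational(47, 69), Rational(-22770, 109)), Rational(1, 209185))) = Add(Rational(-2, 45037), Mul(Rational(-1566007, 7521), Rational(1, 209185))) = Add(Rational(-2, 45037), Rational(-1566007, 1573280385)) = Rational(-73674818029, 70855828699245)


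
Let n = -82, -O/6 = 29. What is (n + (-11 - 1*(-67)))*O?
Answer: 4524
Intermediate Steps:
O = -174 (O = -6*29 = -174)
(n + (-11 - 1*(-67)))*O = (-82 + (-11 - 1*(-67)))*(-174) = (-82 + (-11 + 67))*(-174) = (-82 + 56)*(-174) = -26*(-174) = 4524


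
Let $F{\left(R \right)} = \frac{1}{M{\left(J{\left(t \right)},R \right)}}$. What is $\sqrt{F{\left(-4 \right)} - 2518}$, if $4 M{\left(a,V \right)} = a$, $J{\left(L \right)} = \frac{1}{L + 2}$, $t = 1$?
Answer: $i \sqrt{2506} \approx 50.06 i$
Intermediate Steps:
$J{\left(L \right)} = \frac{1}{2 + L}$
$M{\left(a,V \right)} = \frac{a}{4}$
$F{\left(R \right)} = 12$ ($F{\left(R \right)} = \frac{1}{\frac{1}{4} \frac{1}{2 + 1}} = \frac{1}{\frac{1}{4} \cdot \frac{1}{3}} = \frac{1}{\frac{1}{12}} = 12$)
$\sqrt{F{\left(-4 \right)} - 2518} = \sqrt{12 - 2518} = \sqrt{-2506} = i \sqrt{2506}$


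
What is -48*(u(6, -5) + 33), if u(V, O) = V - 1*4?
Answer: -1680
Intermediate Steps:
u(V, O) = -4 + V (u(V, O) = V - 4 = -4 + V)
-48*(u(6, -5) + 33) = -48*((-4 + 6) + 33) = -48*(2 + 33) = -48*35 = -1680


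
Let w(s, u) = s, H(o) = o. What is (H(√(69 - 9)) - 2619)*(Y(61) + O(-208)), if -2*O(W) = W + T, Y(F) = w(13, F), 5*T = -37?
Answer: -3161133/10 + 1207*√15/5 ≈ -3.1518e+5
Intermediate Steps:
T = -37/5 (T = (⅕)*(-37) = -37/5 ≈ -7.4000)
Y(F) = 13
O(W) = 37/10 - W/2 (O(W) = -(W - 37/5)/2 = -(-37/5 + W)/2 = 37/10 - W/2)
(H(√(69 - 9)) - 2619)*(Y(61) + O(-208)) = (√(69 - 9) - 2619)*(13 + (37/10 - ½*(-208))) = (√60 - 2619)*(13 + (37/10 + 104)) = (2*√15 - 2619)*(13 + 1077/10) = (-2619 + 2*√15)*(1207/10) = -3161133/10 + 1207*√15/5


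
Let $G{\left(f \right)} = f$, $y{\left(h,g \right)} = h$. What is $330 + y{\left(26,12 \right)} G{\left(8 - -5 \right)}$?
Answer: $668$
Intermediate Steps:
$330 + y{\left(26,12 \right)} G{\left(8 - -5 \right)} = 330 + 26 \left(8 - -5\right) = 330 + 26 \left(8 + 5\right) = 330 + 26 \cdot 13 = 330 + 338 = 668$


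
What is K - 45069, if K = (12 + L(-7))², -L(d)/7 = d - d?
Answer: -44925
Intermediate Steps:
L(d) = 0 (L(d) = -7*(d - d) = -7*0 = 0)
K = 144 (K = (12 + 0)² = 12² = 144)
K - 45069 = 144 - 45069 = -44925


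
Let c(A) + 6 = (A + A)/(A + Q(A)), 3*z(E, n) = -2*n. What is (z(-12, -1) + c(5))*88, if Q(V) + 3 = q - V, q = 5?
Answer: -88/3 ≈ -29.333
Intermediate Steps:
z(E, n) = -2*n/3 (z(E, n) = (-2*n)/3 = -2*n/3)
Q(V) = 2 - V (Q(V) = -3 + (5 - V) = 2 - V)
c(A) = -6 + A (c(A) = -6 + (A + A)/(A + (2 - A)) = -6 + (2*A)/2 = -6 + (2*A)*(½) = -6 + A)
(z(-12, -1) + c(5))*88 = (-⅔*(-1) + (-6 + 5))*88 = (⅔ - 1)*88 = -⅓*88 = -88/3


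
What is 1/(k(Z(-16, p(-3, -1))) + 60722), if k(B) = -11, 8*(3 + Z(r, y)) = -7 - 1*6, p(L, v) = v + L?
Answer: 1/60711 ≈ 1.6471e-5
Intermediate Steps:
p(L, v) = L + v
Z(r, y) = -37/8 (Z(r, y) = -3 + (-7 - 1*6)/8 = -3 + (-7 - 6)/8 = -3 + (⅛)*(-13) = -3 - 13/8 = -37/8)
1/(k(Z(-16, p(-3, -1))) + 60722) = 1/(-11 + 60722) = 1/60711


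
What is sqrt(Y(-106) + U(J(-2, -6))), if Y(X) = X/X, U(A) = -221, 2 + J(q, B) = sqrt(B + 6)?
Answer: 2*I*sqrt(55) ≈ 14.832*I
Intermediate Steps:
J(q, B) = -2 + sqrt(6 + B) (J(q, B) = -2 + sqrt(B + 6) = -2 + sqrt(6 + B))
Y(X) = 1
sqrt(Y(-106) + U(J(-2, -6))) = sqrt(1 - 221) = sqrt(-220) = 2*I*sqrt(55)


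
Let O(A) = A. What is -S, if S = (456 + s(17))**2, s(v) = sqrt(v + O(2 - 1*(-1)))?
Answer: -207956 - 1824*sqrt(5) ≈ -2.1203e+5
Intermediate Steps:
s(v) = sqrt(3 + v) (s(v) = sqrt(v + (2 - 1*(-1))) = sqrt(v + (2 + 1)) = sqrt(v + 3) = sqrt(3 + v))
S = (456 + 2*sqrt(5))**2 (S = (456 + sqrt(3 + 17))**2 = (456 + sqrt(20))**2 = (456 + 2*sqrt(5))**2 ≈ 2.1203e+5)
-S = -(207956 + 1824*sqrt(5)) = -207956 - 1824*sqrt(5)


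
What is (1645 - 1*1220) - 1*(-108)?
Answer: 533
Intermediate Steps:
(1645 - 1*1220) - 1*(-108) = (1645 - 1220) + 108 = 425 + 108 = 533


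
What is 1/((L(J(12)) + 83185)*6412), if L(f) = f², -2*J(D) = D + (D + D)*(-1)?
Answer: 1/533613052 ≈ 1.8740e-9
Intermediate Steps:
J(D) = D/2 (J(D) = -(D + (D + D)*(-1))/2 = -(D + (2*D)*(-1))/2 = -(D - 2*D)/2 = -(-1)*D/2 = D/2)
1/((L(J(12)) + 83185)*6412) = 1/((((½)*12)² + 83185)*6412) = (1/6412)/(6² + 83185) = (1/6412)/(36 + 83185) = (1/6412)/83221 = (1/83221)*(1/6412) = 1/533613052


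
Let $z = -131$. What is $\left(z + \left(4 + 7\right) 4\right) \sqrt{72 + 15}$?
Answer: $- 87 \sqrt{87} \approx -811.48$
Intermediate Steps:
$\left(z + \left(4 + 7\right) 4\right) \sqrt{72 + 15} = \left(-131 + \left(4 + 7\right) 4\right) \sqrt{72 + 15} = \left(-131 + 11 \cdot 4\right) \sqrt{87} = \left(-131 + 44\right) \sqrt{87} = - 87 \sqrt{87}$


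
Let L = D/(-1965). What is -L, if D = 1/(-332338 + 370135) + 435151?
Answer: 16447402348/74271105 ≈ 221.45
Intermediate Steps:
D = 16447402348/37797 (D = 1/37797 + 435151 = 16447402348/37797 ≈ 4.3515e+5)
L = -16447402348/74271105 (L = (16447402348/37797)/(-1965) = (16447402348/37797)*(-1/1965) = -16447402348/74271105 ≈ -221.45)
-L = -1*(-16447402348/74271105) = 16447402348/74271105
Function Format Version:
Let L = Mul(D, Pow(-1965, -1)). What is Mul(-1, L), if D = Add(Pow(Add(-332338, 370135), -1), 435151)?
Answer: Rational(16447402348, 74271105) ≈ 221.45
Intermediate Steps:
D = Rational(16447402348, 37797) (D = Add(Pow(37797, -1), 435151) = Add(Rational(1, 37797), 435151) = Rational(16447402348, 37797) ≈ 4.3515e+5)
L = Rational(-16447402348, 74271105) (L = Mul(Rational(16447402348, 37797), Pow(-1965, -1)) = Mul(Rational(16447402348, 37797), Rational(-1, 1965)) = Rational(-16447402348, 74271105) ≈ -221.45)
Mul(-1, L) = Mul(-1, Rational(-16447402348, 74271105)) = Rational(16447402348, 74271105)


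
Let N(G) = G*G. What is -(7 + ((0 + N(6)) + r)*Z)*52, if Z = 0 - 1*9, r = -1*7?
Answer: 13208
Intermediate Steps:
r = -7
Z = -9 (Z = 0 - 9 = -9)
N(G) = G²
-(7 + ((0 + N(6)) + r)*Z)*52 = -(7 + ((0 + 6²) - 7)*(-9))*52 = -(7 + ((0 + 36) - 7)*(-9))*52 = -(7 + (36 - 7)*(-9))*52 = -(7 + 29*(-9))*52 = -(7 - 261)*52 = -(-254)*52 = -1*(-13208) = 13208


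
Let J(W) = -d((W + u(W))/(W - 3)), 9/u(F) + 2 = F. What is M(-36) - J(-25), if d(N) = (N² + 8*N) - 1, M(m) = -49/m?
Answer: 14849/1764 ≈ 8.4178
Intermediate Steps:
u(F) = 9/(-2 + F)
d(N) = -1 + N² + 8*N
J(W) = 1 - (W + 9/(-2 + W))²/(-3 + W)² - 8*(W + 9/(-2 + W))/(-3 + W) (J(W) = -(-1 + ((W + 9/(-2 + W))/(W - 3))² + 8*((W + 9/(-2 + W))/(W - 3))) = -(-1 + ((W + 9/(-2 + W))/(-3 + W))² + 8*((W + 9/(-2 + W))/(-3 + W))) = -(-1 + (W + 9/(-2 + W))²/(-3 + W)² + 8*(W + 9/(-2 + W))/(-3 + W)) = 1 - (W + 9/(-2 + W))²/(-3 + W)² - 8*(W + 9/(-2 + W))/(-3 + W))
M(-36) - J(-25) = -49/(-36) - (-477 - 185*(-25)² - 8*(-25)⁴ + 50*(-25)³ + 432*(-25))/(36 + (-25)⁴ - 60*(-25) - 10*(-25)³ + 37*(-25)²) = -49*(-1/36) - (-477 - 185*625 - 8*390625 + 50*(-15625) - 10800)/(36 + 390625 + 1500 - 10*(-15625) + 37*625) = 49/36 - (-477 - 115625 - 3125000 - 781250 - 10800)/(36 + 390625 + 1500 + 156250 + 23125) = 49/36 - (-4033152)/571536 = 49/36 - 1*(-3112/441) = 49/36 + 3112/441 = 14849/1764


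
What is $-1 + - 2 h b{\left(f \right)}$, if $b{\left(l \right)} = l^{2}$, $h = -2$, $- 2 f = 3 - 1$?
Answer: $3$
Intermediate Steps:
$f = -1$ ($f = - \frac{3 - 1}{2} = \left(- \frac{1}{2}\right) 2 = -1$)
$-1 + - 2 h b{\left(f \right)} = -1 + \left(-2\right) \left(-2\right) \left(-1\right)^{2} = -1 + 4 \cdot 1 = -1 + 4 = 3$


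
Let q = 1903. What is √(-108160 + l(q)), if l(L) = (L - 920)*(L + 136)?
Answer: √1896177 ≈ 1377.0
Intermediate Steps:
l(L) = (-920 + L)*(136 + L)
√(-108160 + l(q)) = √(-108160 + (-125120 + 1903² - 784*1903)) = √(-108160 + (-125120 + 3621409 - 1491952)) = √(-108160 + 2004337) = √1896177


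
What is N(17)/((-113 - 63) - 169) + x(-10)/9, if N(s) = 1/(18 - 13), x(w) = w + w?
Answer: -11503/5175 ≈ -2.2228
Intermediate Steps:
x(w) = 2*w
N(s) = ⅕ (N(s) = 1/5 = ⅕)
N(17)/((-113 - 63) - 169) + x(-10)/9 = 1/(5*((-113 - 63) - 169)) + (2*(-10))/9 = 1/(5*(-176 - 169)) - 20*⅑ = (⅕)/(-345) - 20/9 = (⅕)*(-1/345) - 20/9 = -1/1725 - 20/9 = -11503/5175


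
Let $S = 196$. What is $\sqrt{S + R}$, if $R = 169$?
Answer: $\sqrt{365} \approx 19.105$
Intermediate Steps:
$\sqrt{S + R} = \sqrt{196 + 169} = \sqrt{365}$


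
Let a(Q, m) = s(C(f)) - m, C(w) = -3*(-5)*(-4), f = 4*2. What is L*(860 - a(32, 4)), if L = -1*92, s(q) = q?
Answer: -85008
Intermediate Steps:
f = 8
C(w) = -60 (C(w) = 15*(-4) = -60)
a(Q, m) = -60 - m
L = -92
L*(860 - a(32, 4)) = -92*(860 - (-60 - 1*4)) = -92*(860 - (-60 - 4)) = -92*(860 - 1*(-64)) = -92*(860 + 64) = -92*924 = -85008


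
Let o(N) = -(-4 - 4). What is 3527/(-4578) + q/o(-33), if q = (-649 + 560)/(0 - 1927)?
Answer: -26982395/35287224 ≈ -0.76465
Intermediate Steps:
q = 89/1927 (q = -89/(-1927) = -89*(-1/1927) = 89/1927 ≈ 0.046186)
o(N) = 8 (o(N) = -1*(-8) = 8)
3527/(-4578) + q/o(-33) = 3527/(-4578) + (89/1927)/8 = 3527*(-1/4578) + (89/1927)*(⅛) = -3527/4578 + 89/15416 = -26982395/35287224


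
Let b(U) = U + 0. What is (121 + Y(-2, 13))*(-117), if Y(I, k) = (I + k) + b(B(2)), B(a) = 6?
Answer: -16146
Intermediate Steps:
b(U) = U
Y(I, k) = 6 + I + k (Y(I, k) = (I + k) + 6 = 6 + I + k)
(121 + Y(-2, 13))*(-117) = (121 + (6 - 2 + 13))*(-117) = (121 + 17)*(-117) = 138*(-117) = -16146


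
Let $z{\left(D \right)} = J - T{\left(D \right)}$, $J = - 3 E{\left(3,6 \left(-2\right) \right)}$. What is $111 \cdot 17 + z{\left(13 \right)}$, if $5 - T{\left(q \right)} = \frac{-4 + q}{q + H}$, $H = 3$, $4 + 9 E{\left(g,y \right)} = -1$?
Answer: $\frac{90443}{48} \approx 1884.2$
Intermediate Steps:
$E{\left(g,y \right)} = - \frac{5}{9}$ ($E{\left(g,y \right)} = - \frac{4}{9} + \frac{1}{9} \left(-1\right) = - \frac{4}{9} - \frac{1}{9} = - \frac{5}{9}$)
$J = \frac{5}{3}$ ($J = \left(-3\right) \left(- \frac{5}{9}\right) = \frac{5}{3} \approx 1.6667$)
$T{\left(q \right)} = 5 - \frac{-4 + q}{3 + q}$ ($T{\left(q \right)} = 5 - \frac{-4 + q}{q + 3} = 5 - \frac{-4 + q}{3 + q}$)
$z{\left(D \right)} = \frac{5}{3} - \frac{19 + 4 D}{3 + D}$
$111 \cdot 17 + z{\left(13 \right)} = 111 \cdot 17 + \frac{7 \left(-6 - 13\right)}{3 \left(3 + 13\right)} = 1887 + \frac{7 \left(-6 - 13\right)}{3 \cdot 16} = 1887 + \frac{7}{3} \cdot \frac{1}{16} \left(-19\right) = 1887 - \frac{133}{48} = \frac{90443}{48}$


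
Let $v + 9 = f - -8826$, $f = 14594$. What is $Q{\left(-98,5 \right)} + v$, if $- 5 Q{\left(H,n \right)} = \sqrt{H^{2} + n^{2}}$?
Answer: $23411 - \frac{\sqrt{9629}}{5} \approx 23391.0$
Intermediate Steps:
$Q{\left(H,n \right)} = - \frac{\sqrt{H^{2} + n^{2}}}{5}$
$v = 23411$ ($v = -9 + \left(14594 - -8826\right) = -9 + \left(14594 + 8826\right) = -9 + 23420 = 23411$)
$Q{\left(-98,5 \right)} + v = - \frac{\sqrt{\left(-98\right)^{2} + 5^{2}}}{5} + 23411 = - \frac{\sqrt{9604 + 25}}{5} + 23411 = - \frac{\sqrt{9629}}{5} + 23411 = 23411 - \frac{\sqrt{9629}}{5}$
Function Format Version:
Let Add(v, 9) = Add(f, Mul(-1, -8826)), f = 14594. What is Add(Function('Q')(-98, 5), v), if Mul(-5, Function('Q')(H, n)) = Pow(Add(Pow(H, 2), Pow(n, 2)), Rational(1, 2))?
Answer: Add(23411, Mul(Rational(-1, 5), Pow(9629, Rational(1, 2)))) ≈ 23391.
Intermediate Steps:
Function('Q')(H, n) = Mul(Rational(-1, 5), Pow(Add(Pow(H, 2), Pow(n, 2)), Rational(1, 2)))
v = 23411 (v = Add(-9, Add(14594, Mul(-1, -8826))) = Add(-9, Add(14594, 8826)) = Add(-9, 23420) = 23411)
Add(Function('Q')(-98, 5), v) = Add(Mul(Rational(-1, 5), Pow(Add(Pow(-98, 2), Pow(5, 2)), Rational(1, 2))), 23411) = Add(Mul(Rational(-1, 5), Pow(Add(9604, 25), Rational(1, 2))), 23411) = Add(Mul(Rational(-1, 5), Pow(9629, Rational(1, 2))), 23411) = Add(23411, Mul(Rational(-1, 5), Pow(9629, Rational(1, 2))))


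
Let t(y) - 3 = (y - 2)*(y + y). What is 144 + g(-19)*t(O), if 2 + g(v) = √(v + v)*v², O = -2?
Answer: 106 + 6859*I*√38 ≈ 106.0 + 42282.0*I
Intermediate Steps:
t(y) = 3 + 2*y*(-2 + y) (t(y) = 3 + (y - 2)*(y + y) = 3 + (-2 + y)*(2*y) = 3 + 2*y*(-2 + y))
g(v) = -2 + √2*v^(5/2) (g(v) = -2 + √(v + v)*v² = -2 + √(2*v)*v² = -2 + (√2*√v)*v² = -2 + √2*v^(5/2))
144 + g(-19)*t(O) = 144 + (-2 + √2*(-19)^(5/2))*(3 - 4*(-2) + 2*(-2)²) = 144 + (-2 + √2*(361*I*√19))*(3 + 8 + 2*4) = 144 + (-2 + 361*I*√38)*(3 + 8 + 8) = 144 + (-2 + 361*I*√38)*19 = 144 + (-38 + 6859*I*√38) = 106 + 6859*I*√38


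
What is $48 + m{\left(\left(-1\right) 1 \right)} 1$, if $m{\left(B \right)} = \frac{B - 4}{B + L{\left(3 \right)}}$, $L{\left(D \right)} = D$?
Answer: $\frac{91}{2} \approx 45.5$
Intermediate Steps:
$m{\left(B \right)} = \frac{-4 + B}{3 + B}$ ($m{\left(B \right)} = \frac{B - 4}{B + 3} = \frac{-4 + B}{3 + B}$)
$48 + m{\left(\left(-1\right) 1 \right)} 1 = 48 + \frac{-4 - 1}{3 - 1} \cdot 1 = 48 + \frac{1}{2} \left(-5\right) 1 = 48 - \frac{5}{2} = \frac{91}{2}$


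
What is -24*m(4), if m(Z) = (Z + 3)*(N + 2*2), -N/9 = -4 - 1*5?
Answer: -14280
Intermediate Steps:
N = 81 (N = -9*(-4 - 1*5) = -9*(-4 - 5) = -9*(-9) = 81)
m(Z) = 255 + 85*Z (m(Z) = (Z + 3)*(81 + 2*2) = (3 + Z)*(81 + 4) = (3 + Z)*85 = 255 + 85*Z)
-24*m(4) = -24*(255 + 85*4) = -24*(255 + 340) = -24*595 = -14280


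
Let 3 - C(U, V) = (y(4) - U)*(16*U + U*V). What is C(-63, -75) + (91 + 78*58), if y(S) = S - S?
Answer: -229553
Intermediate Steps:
y(S) = 0
C(U, V) = 3 + U*(16*U + U*V) (C(U, V) = 3 - (0 - U)*(16*U + U*V) = 3 - (-U)*(16*U + U*V) = 3 - (-1)*U*(16*U + U*V) = 3 + U*(16*U + U*V))
C(-63, -75) + (91 + 78*58) = (3 + 16*(-63)² - 75*(-63)²) + (91 + 78*58) = (3 + 16*3969 - 75*3969) + (91 + 4524) = (3 + 63504 - 297675) + 4615 = -234168 + 4615 = -229553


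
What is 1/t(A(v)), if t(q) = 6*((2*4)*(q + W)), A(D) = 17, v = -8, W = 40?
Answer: 1/2736 ≈ 0.00036550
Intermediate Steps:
t(q) = 1920 + 48*q (t(q) = 6*((2*4)*(q + 40)) = 6*(8*(40 + q)) = 6*(320 + 8*q) = 1920 + 48*q)
1/t(A(v)) = 1/(1920 + 48*17) = 1/(1920 + 816) = 1/2736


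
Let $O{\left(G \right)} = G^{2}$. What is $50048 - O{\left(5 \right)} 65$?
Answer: $48423$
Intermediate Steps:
$50048 - O{\left(5 \right)} 65 = 50048 - 5^{2} \cdot 65 = 50048 - 25 \cdot 65 = 50048 - 1625 = 48423$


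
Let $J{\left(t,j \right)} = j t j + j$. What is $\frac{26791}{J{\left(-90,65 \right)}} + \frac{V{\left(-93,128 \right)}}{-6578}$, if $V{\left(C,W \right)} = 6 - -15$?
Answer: $- \frac{14170391}{192373610} \approx -0.073661$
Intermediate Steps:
$J{\left(t,j \right)} = j + t j^{2}$ ($J{\left(t,j \right)} = t j^{2} + j = j + t j^{2}$)
$V{\left(C,W \right)} = 21$ ($V{\left(C,W \right)} = 6 + 15 = 21$)
$\frac{26791}{J{\left(-90,65 \right)}} + \frac{V{\left(-93,128 \right)}}{-6578} = \frac{26791}{65 \left(1 + 65 \left(-90\right)\right)} + \frac{21}{-6578} = \frac{26791}{65 \left(1 - 5850\right)} + 21 \left(- \frac{1}{6578}\right) = \frac{26791}{65 \left(-5849\right)} - \frac{21}{6578} = \frac{26791}{-380185} - \frac{21}{6578} = 26791 \left(- \frac{1}{380185}\right) - \frac{21}{6578} = - \frac{26791}{380185} - \frac{21}{6578} = - \frac{14170391}{192373610}$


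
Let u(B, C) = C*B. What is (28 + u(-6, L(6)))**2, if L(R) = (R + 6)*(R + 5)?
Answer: 583696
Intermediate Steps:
L(R) = (5 + R)*(6 + R) (L(R) = (6 + R)*(5 + R) = (5 + R)*(6 + R))
u(B, C) = B*C
(28 + u(-6, L(6)))**2 = (28 - 6*(30 + 6**2 + 11*6))**2 = (28 - 6*(30 + 36 + 66))**2 = (28 - 6*132)**2 = (28 - 792)**2 = (-764)**2 = 583696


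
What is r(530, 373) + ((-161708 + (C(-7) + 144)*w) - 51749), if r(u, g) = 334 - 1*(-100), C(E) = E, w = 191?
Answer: -186856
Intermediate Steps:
r(u, g) = 434 (r(u, g) = 334 + 100 = 434)
r(530, 373) + ((-161708 + (C(-7) + 144)*w) - 51749) = 434 + ((-161708 + (-7 + 144)*191) - 51749) = 434 + ((-161708 + 137*191) - 51749) = 434 + ((-161708 + 26167) - 51749) = 434 + (-135541 - 51749) = 434 - 187290 = -186856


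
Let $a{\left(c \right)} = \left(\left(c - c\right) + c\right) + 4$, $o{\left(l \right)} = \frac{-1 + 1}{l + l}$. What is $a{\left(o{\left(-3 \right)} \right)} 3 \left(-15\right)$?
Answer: $-180$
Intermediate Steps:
$o{\left(l \right)} = 0$ ($o{\left(l \right)} = \frac{0}{2 l} = 0 \frac{1}{2 l} = 0$)
$a{\left(c \right)} = 4 + c$ ($a{\left(c \right)} = \left(0 + c\right) + 4 = c + 4 = 4 + c$)
$a{\left(o{\left(-3 \right)} \right)} 3 \left(-15\right) = \left(4 + 0\right) 3 \left(-15\right) = 4 \cdot 3 \left(-15\right) = 12 \left(-15\right) = -180$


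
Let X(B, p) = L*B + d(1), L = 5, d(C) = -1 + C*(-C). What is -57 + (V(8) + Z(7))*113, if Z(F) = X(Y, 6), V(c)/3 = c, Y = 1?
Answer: 2994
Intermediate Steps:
V(c) = 3*c
d(C) = -1 - C²
X(B, p) = -2 + 5*B (X(B, p) = 5*B + (-1 - 1*1²) = 5*B + (-1 - 1*1) = 5*B + (-1 - 1) = 5*B - 2 = -2 + 5*B)
Z(F) = 3 (Z(F) = -2 + 5*1 = -2 + 5 = 3)
-57 + (V(8) + Z(7))*113 = -57 + (3*8 + 3)*113 = -57 + (24 + 3)*113 = -57 + 27*113 = -57 + 3051 = 2994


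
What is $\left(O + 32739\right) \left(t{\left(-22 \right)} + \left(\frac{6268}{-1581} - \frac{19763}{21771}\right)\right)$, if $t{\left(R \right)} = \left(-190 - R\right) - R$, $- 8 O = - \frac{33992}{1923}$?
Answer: $- \frac{108986484001064614}{22063188591} \approx -4.9397 \cdot 10^{6}$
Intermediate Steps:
$O = \frac{4249}{1923}$ ($O = - \frac{\left(-33992\right) \frac{1}{1923}}{8} = \left(- \frac{1}{8}\right) \left(- \frac{33992}{1923}\right) = \frac{4249}{1923} \approx 2.2096$)
$t{\left(R \right)} = -190 - 2 R$
$\left(O + 32739\right) \left(t{\left(-22 \right)} + \left(\frac{6268}{-1581} - \frac{19763}{21771}\right)\right) = \left(\frac{4249}{1923} + 32739\right) \left(\left(-190 - -44\right) + \left(\frac{6268}{-1581} - \frac{19763}{21771}\right)\right) = \frac{62961346 \left(\left(-190 + 44\right) + \left(6268 \left(- \frac{1}{1581}\right) - \frac{19763}{21771}\right)\right)}{1923} = \frac{62961346 \left(-146 - \frac{55901977}{11473317}\right)}{1923} = \frac{62961346}{1923} \left(- \frac{1731006259}{11473317}\right) = - \frac{108986484001064614}{22063188591}$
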